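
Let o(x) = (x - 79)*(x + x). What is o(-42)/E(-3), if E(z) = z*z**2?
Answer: -3388/9 ≈ -376.44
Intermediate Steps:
E(z) = z**3
o(x) = 2*x*(-79 + x) (o(x) = (-79 + x)*(2*x) = 2*x*(-79 + x))
o(-42)/E(-3) = (2*(-42)*(-79 - 42))/((-3)**3) = (2*(-42)*(-121))/(-27) = 10164*(-1/27) = -3388/9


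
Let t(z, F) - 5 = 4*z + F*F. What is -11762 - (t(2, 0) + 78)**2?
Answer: -20043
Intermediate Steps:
t(z, F) = 5 + F**2 + 4*z (t(z, F) = 5 + (4*z + F*F) = 5 + (4*z + F**2) = 5 + (F**2 + 4*z) = 5 + F**2 + 4*z)
-11762 - (t(2, 0) + 78)**2 = -11762 - ((5 + 0**2 + 4*2) + 78)**2 = -11762 - ((5 + 0 + 8) + 78)**2 = -11762 - (13 + 78)**2 = -11762 - 1*91**2 = -11762 - 1*8281 = -11762 - 8281 = -20043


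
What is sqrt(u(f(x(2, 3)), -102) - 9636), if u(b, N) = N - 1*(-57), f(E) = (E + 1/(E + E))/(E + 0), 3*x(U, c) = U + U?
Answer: I*sqrt(9681) ≈ 98.392*I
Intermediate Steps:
x(U, c) = 2*U/3 (x(U, c) = (U + U)/3 = (2*U)/3 = 2*U/3)
f(E) = (E + 1/(2*E))/E
u(b, N) = 57 + N (u(b, N) = N + 57 = 57 + N)
sqrt(u(f(x(2, 3)), -102) - 9636) = sqrt((57 - 102) - 9636) = sqrt(-45 - 9636) = sqrt(-9681) = I*sqrt(9681)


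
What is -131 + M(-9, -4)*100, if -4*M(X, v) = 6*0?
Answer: -131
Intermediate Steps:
M(X, v) = 0 (M(X, v) = -3*0/2 = -¼*0 = 0)
-131 + M(-9, -4)*100 = -131 + 0*100 = -131 + 0 = -131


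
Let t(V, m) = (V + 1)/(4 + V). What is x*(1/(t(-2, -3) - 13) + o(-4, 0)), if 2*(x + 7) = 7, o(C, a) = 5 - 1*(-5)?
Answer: -938/27 ≈ -34.741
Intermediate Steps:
o(C, a) = 10 (o(C, a) = 5 + 5 = 10)
x = -7/2 (x = -7 + (½)*7 = -7 + 7/2 = -7/2 ≈ -3.5000)
t(V, m) = (1 + V)/(4 + V)
x*(1/(t(-2, -3) - 13) + o(-4, 0)) = -7*(1/((1 - 2)/(4 - 2) - 13) + 10)/2 = -7*(1/(-1/2 - 13) + 10)/2 = -7*(1/((½)*(-1) - 13) + 10)/2 = -7*(1/(-½ - 13) + 10)/2 = -7*(1/(-27/2) + 10)/2 = -7*(-2/27 + 10)/2 = -7/2*268/27 = -938/27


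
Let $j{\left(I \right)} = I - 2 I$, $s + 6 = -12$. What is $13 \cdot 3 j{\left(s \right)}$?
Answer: $702$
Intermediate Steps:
$s = -18$ ($s = -6 - 12 = -18$)
$j{\left(I \right)} = - I$
$13 \cdot 3 j{\left(s \right)} = 13 \cdot 3 \left(\left(-1\right) \left(-18\right)\right) = 39 \cdot 18 = 702$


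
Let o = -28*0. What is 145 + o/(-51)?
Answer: 145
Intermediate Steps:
o = 0
145 + o/(-51) = 145 + 0/(-51) = 145 - 1/51*0 = 145 + 0 = 145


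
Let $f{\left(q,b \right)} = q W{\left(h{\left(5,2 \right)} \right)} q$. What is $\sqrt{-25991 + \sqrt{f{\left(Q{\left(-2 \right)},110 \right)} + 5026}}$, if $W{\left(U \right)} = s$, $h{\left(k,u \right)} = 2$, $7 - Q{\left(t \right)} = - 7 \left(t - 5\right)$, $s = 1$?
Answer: $\sqrt{-25991 + \sqrt{6790}} \approx 160.96 i$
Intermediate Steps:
$Q{\left(t \right)} = -28 + 7 t$ ($Q{\left(t \right)} = 7 - - 7 \left(t - 5\right) = 7 - - 7 \left(-5 + t\right) = 7 - \left(35 - 7 t\right) = 7 + \left(-35 + 7 t\right) = -28 + 7 t$)
$W{\left(U \right)} = 1$
$f{\left(q,b \right)} = q^{2}$ ($f{\left(q,b \right)} = q 1 q = q q = q^{2}$)
$\sqrt{-25991 + \sqrt{f{\left(Q{\left(-2 \right)},110 \right)} + 5026}} = \sqrt{-25991 + \sqrt{\left(-28 + 7 \left(-2\right)\right)^{2} + 5026}} = \sqrt{-25991 + \sqrt{\left(-28 - 14\right)^{2} + 5026}} = \sqrt{-25991 + \sqrt{\left(-42\right)^{2} + 5026}} = \sqrt{-25991 + \sqrt{1764 + 5026}} = \sqrt{-25991 + \sqrt{6790}}$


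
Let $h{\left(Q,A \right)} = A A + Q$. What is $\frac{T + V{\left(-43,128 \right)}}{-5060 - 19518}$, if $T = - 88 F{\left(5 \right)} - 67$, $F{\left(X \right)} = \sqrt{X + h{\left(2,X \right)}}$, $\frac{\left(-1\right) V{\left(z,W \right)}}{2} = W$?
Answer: $\frac{323}{24578} + \frac{176 \sqrt{2}}{12289} \approx 0.033396$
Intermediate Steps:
$h{\left(Q,A \right)} = Q + A^{2}$ ($h{\left(Q,A \right)} = A^{2} + Q = Q + A^{2}$)
$V{\left(z,W \right)} = - 2 W$
$F{\left(X \right)} = \sqrt{2 + X + X^{2}}$ ($F{\left(X \right)} = \sqrt{X + \left(2 + X^{2}\right)} = \sqrt{2 + X + X^{2}}$)
$T = -67 - 352 \sqrt{2}$ ($T = - 88 \sqrt{2 + 5 + 5^{2}} - 67 = - 88 \sqrt{2 + 5 + 25} - 67 = - 88 \sqrt{32} - 67 = - 88 \cdot 4 \sqrt{2} - 67 = - 352 \sqrt{2} - 67 = -67 - 352 \sqrt{2} \approx -564.8$)
$\frac{T + V{\left(-43,128 \right)}}{-5060 - 19518} = \frac{\left(-67 - 352 \sqrt{2}\right) - 256}{-5060 - 19518} = \frac{\left(-67 - 352 \sqrt{2}\right) - 256}{-24578} = \left(-323 - 352 \sqrt{2}\right) \left(- \frac{1}{24578}\right) = \frac{323}{24578} + \frac{176 \sqrt{2}}{12289}$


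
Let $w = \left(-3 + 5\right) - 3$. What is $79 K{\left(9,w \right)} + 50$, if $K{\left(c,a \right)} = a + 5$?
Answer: $366$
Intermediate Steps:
$w = -1$ ($w = 2 - 3 = -1$)
$K{\left(c,a \right)} = 5 + a$
$79 K{\left(9,w \right)} + 50 = 79 \left(5 - 1\right) + 50 = 79 \cdot 4 + 50 = 316 + 50 = 366$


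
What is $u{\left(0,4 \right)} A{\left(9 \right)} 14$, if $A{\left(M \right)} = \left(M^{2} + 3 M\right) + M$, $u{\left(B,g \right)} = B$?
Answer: $0$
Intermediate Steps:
$A{\left(M \right)} = M^{2} + 4 M$
$u{\left(0,4 \right)} A{\left(9 \right)} 14 = 0 \cdot 9 \left(4 + 9\right) 14 = 0 \cdot 9 \cdot 13 \cdot 14 = 0 \cdot 117 \cdot 14 = 0 \cdot 14 = 0$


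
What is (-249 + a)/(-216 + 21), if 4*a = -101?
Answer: 1097/780 ≈ 1.4064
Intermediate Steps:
a = -101/4 (a = (¼)*(-101) = -101/4 ≈ -25.250)
(-249 + a)/(-216 + 21) = (-249 - 101/4)/(-216 + 21) = -1097/4/(-195) = -1097/4*(-1/195) = 1097/780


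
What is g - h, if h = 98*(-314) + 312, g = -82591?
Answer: -52131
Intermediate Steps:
h = -30460 (h = -30772 + 312 = -30460)
g - h = -82591 - 1*(-30460) = -82591 + 30460 = -52131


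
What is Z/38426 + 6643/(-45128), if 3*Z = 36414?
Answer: 146249873/867044264 ≈ 0.16868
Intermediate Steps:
Z = 12138 (Z = (1/3)*36414 = 12138)
Z/38426 + 6643/(-45128) = 12138/38426 + 6643/(-45128) = 12138*(1/38426) + 6643*(-1/45128) = 6069/19213 - 6643/45128 = 146249873/867044264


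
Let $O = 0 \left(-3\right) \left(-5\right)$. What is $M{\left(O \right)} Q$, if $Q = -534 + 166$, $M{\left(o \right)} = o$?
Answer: $0$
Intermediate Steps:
$O = 0$ ($O = 0 \left(-5\right) = 0$)
$Q = -368$
$M{\left(O \right)} Q = 0 \left(-368\right) = 0$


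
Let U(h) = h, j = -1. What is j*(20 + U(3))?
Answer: -23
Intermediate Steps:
j*(20 + U(3)) = -(20 + 3) = -1*23 = -23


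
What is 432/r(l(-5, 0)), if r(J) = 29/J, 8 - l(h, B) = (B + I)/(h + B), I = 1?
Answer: 17712/145 ≈ 122.15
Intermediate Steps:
l(h, B) = 8 - (1 + B)/(B + h) (l(h, B) = 8 - (B + 1)/(h + B) = 8 - (1 + B)/(B + h))
432/r(l(-5, 0)) = 432/((29/(((-1 + 7*0 + 8*(-5))/(0 - 5))))) = 432/((29/(((-1 + 0 - 40)/(-5))))) = 432/((29/((-1/5*(-41))))) = 432/((29/(41/5))) = 432/((29*(5/41))) = 432/(145/41) = 432*(41/145) = 17712/145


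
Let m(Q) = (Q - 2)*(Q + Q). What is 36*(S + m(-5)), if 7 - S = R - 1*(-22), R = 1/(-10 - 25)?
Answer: 69336/35 ≈ 1981.0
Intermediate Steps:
R = -1/35 (R = 1/(-35) = -1/35 ≈ -0.028571)
S = -524/35 (S = 7 - (-1/35 - 1*(-22)) = 7 - (-1/35 + 22) = 7 - 1*769/35 = 7 - 769/35 = -524/35 ≈ -14.971)
m(Q) = 2*Q*(-2 + Q) (m(Q) = (-2 + Q)*(2*Q) = 2*Q*(-2 + Q))
36*(S + m(-5)) = 36*(-524/35 + 2*(-5)*(-2 - 5)) = 36*(-524/35 + 2*(-5)*(-7)) = 36*(-524/35 + 70) = 36*(1926/35) = 69336/35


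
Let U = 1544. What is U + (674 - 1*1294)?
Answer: 924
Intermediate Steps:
U + (674 - 1*1294) = 1544 + (674 - 1*1294) = 1544 + (674 - 1294) = 1544 - 620 = 924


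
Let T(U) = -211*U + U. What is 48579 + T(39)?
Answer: 40389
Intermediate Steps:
T(U) = -210*U
48579 + T(39) = 48579 - 210*39 = 48579 - 8190 = 40389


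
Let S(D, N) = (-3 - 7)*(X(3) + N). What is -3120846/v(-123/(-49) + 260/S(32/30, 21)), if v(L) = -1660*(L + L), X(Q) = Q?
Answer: 229382181/348185 ≈ 658.79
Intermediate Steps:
S(D, N) = -30 - 10*N (S(D, N) = (-3 - 7)*(3 + N) = -10*(3 + N) = -30 - 10*N)
v(L) = -3320*L
-3120846/v(-123/(-49) + 260/S(32/30, 21)) = -3120846*(-1/(3320*(-123/(-49) + 260/(-30 - 10*21)))) = -3120846*(-1/(3320*(-123*(-1/49) + 260/(-30 - 210)))) = -3120846*(-1/(3320*(123/49 + 260/(-240)))) = -3120846*(-1/(3320*(123/49 + 260*(-1/240)))) = -3120846*(-1/(3320*(123/49 - 13/12))) = -3120846/((-3320*839/588)) = -3120846/(-696370/147) = -3120846*(-147/696370) = 229382181/348185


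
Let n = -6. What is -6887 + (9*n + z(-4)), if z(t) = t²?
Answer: -6925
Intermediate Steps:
-6887 + (9*n + z(-4)) = -6887 + (9*(-6) + (-4)²) = -6887 + (-54 + 16) = -6887 - 38 = -6925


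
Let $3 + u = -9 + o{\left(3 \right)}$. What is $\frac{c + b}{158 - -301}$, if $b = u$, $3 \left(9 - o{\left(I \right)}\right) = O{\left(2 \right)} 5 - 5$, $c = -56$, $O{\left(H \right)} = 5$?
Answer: $- \frac{197}{1377} \approx -0.14306$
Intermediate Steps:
$o{\left(I \right)} = \frac{7}{3}$ ($o{\left(I \right)} = 9 - \frac{5 \cdot 5 - 5}{3} = 9 - \frac{25 - 5}{3} = 9 - \frac{20}{3} = \frac{7}{3}$)
$u = - \frac{29}{3}$ ($u = -3 + \left(-9 + \frac{7}{3}\right) = -3 - \frac{20}{3} = - \frac{29}{3} \approx -9.6667$)
$b = - \frac{29}{3} \approx -9.6667$
$\frac{c + b}{158 - -301} = \frac{-56 - \frac{29}{3}}{158 - -301} = - \frac{197}{3 \left(158 + 301\right)} = - \frac{197}{3 \cdot 459} = \left(- \frac{197}{3}\right) \frac{1}{459} = - \frac{197}{1377}$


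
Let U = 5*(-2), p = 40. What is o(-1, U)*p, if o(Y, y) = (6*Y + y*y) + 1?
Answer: 3800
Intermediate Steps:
U = -10
o(Y, y) = 1 + y**2 + 6*Y (o(Y, y) = (6*Y + y**2) + 1 = (y**2 + 6*Y) + 1 = 1 + y**2 + 6*Y)
o(-1, U)*p = (1 + (-10)**2 + 6*(-1))*40 = (1 + 100 - 6)*40 = 95*40 = 3800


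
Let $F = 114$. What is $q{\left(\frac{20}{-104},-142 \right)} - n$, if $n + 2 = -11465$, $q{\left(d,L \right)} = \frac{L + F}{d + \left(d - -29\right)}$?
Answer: $\frac{1066340}{93} \approx 11466.0$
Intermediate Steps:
$q{\left(d,L \right)} = \frac{114 + L}{29 + 2 d}$ ($q{\left(d,L \right)} = \frac{L + 114}{d + \left(d - -29\right)} = \frac{114 + L}{d + \left(d + 29\right)} = \frac{114 + L}{d + \left(29 + d\right)} = \frac{114 + L}{29 + 2 d}$)
$n = -11467$ ($n = -2 - 11465 = -11467$)
$q{\left(\frac{20}{-104},-142 \right)} - n = \frac{114 - 142}{29 + 2 \frac{20}{-104}} - -11467 = \frac{1}{29 + 2 \cdot 20 \left(- \frac{1}{104}\right)} \left(-28\right) + 11467 = \frac{1}{29 + 2 \left(- \frac{5}{26}\right)} \left(-28\right) + 11467 = \frac{1}{29 - \frac{5}{13}} \left(-28\right) + 11467 = \frac{1}{\frac{372}{13}} \left(-28\right) + 11467 = \frac{13}{372} \left(-28\right) + 11467 = - \frac{91}{93} + 11467 = \frac{1066340}{93}$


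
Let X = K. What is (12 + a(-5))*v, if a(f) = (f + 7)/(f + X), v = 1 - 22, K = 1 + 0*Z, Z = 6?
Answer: -483/2 ≈ -241.50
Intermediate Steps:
K = 1 (K = 1 + 0*6 = 1 + 0 = 1)
X = 1
v = -21
a(f) = (7 + f)/(1 + f) (a(f) = (f + 7)/(f + 1) = (7 + f)/(1 + f))
(12 + a(-5))*v = (12 + (7 - 5)/(1 - 5))*(-21) = (12 + 2/(-4))*(-21) = (12 - ¼*2)*(-21) = (12 - ½)*(-21) = (23/2)*(-21) = -483/2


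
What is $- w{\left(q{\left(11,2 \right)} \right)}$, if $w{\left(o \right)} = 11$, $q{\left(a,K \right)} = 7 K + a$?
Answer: $-11$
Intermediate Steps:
$q{\left(a,K \right)} = a + 7 K$
$- w{\left(q{\left(11,2 \right)} \right)} = \left(-1\right) 11 = -11$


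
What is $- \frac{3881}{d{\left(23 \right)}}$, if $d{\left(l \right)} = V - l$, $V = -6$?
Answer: $\frac{3881}{29} \approx 133.83$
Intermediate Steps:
$d{\left(l \right)} = -6 - l$
$- \frac{3881}{d{\left(23 \right)}} = - \frac{3881}{-6 - 23} = - \frac{3881}{-29} = \left(-3881\right) \left(- \frac{1}{29}\right) = \frac{3881}{29}$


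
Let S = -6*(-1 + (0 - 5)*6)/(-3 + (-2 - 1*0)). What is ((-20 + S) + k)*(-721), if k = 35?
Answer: 80031/5 ≈ 16006.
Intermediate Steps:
S = -186/5 (S = -6*(-1 - 5*6)/(-3 + (-2 + 0)) = -6*(-1 - 30)/(-3 - 2) = -(-186)/(-5) = -(-186)*(-1)/5 = -6*31/5 = -186/5 ≈ -37.200)
((-20 + S) + k)*(-721) = ((-20 - 186/5) + 35)*(-721) = (-286/5 + 35)*(-721) = -111/5*(-721) = 80031/5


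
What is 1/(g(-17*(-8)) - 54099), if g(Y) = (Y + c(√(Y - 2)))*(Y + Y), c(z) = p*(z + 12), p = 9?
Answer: -12269/652493975 + 2448*√134/652493975 ≈ 2.4626e-5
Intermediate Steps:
c(z) = 108 + 9*z (c(z) = 9*(z + 12) = 9*(12 + z) = 108 + 9*z)
g(Y) = 2*Y*(108 + Y + 9*√(-2 + Y)) (g(Y) = (Y + (108 + 9*√(Y - 2)))*(Y + Y) = (Y + (108 + 9*√(-2 + Y)))*(2*Y) = (108 + Y + 9*√(-2 + Y))*(2*Y) = 2*Y*(108 + Y + 9*√(-2 + Y)))
1/(g(-17*(-8)) - 54099) = 1/(2*(-17*(-8))*(108 - 17*(-8) + 9*√(-2 - 17*(-8))) - 54099) = 1/(2*136*(108 + 136 + 9*√(-2 + 136)) - 54099) = 1/(2*136*(108 + 136 + 9*√134) - 54099) = 1/(2*136*(244 + 9*√134) - 54099) = 1/((66368 + 2448*√134) - 54099) = 1/(12269 + 2448*√134)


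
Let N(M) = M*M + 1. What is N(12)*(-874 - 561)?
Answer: -208075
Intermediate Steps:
N(M) = 1 + M² (N(M) = M² + 1 = 1 + M²)
N(12)*(-874 - 561) = (1 + 12²)*(-874 - 561) = (1 + 144)*(-1435) = 145*(-1435) = -208075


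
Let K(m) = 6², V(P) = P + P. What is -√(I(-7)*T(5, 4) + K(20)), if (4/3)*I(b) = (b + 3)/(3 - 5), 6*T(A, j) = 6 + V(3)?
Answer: -√39 ≈ -6.2450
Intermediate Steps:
V(P) = 2*P
T(A, j) = 2 (T(A, j) = (6 + 2*3)/6 = (6 + 6)/6 = (⅙)*12 = 2)
I(b) = -9/8 - 3*b/8 (I(b) = 3*((b + 3)/(3 - 5))/4 = 3*((3 + b)/(-2))/4 = 3*((3 + b)*(-½))/4 = 3*(-3/2 - b/2)/4 = -9/8 - 3*b/8)
K(m) = 36
-√(I(-7)*T(5, 4) + K(20)) = -√((-9/8 - 3/8*(-7))*2 + 36) = -√((-9/8 + 21/8)*2 + 36) = -√((3/2)*2 + 36) = -√(3 + 36) = -√39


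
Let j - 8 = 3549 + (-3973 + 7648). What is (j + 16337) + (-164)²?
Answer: 50465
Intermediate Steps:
j = 7232 (j = 8 + (3549 + (-3973 + 7648)) = 8 + (3549 + 3675) = 8 + 7224 = 7232)
(j + 16337) + (-164)² = (7232 + 16337) + (-164)² = 23569 + 26896 = 50465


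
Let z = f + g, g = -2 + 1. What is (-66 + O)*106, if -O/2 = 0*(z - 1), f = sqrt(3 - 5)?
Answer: -6996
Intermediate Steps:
g = -1
f = I*sqrt(2) (f = sqrt(-2) = I*sqrt(2) ≈ 1.4142*I)
z = -1 + I*sqrt(2) (z = I*sqrt(2) - 1 = -1 + I*sqrt(2) ≈ -1.0 + 1.4142*I)
O = 0 (O = -0*((-1 + I*sqrt(2)) - 1) = -0*(-2 + I*sqrt(2)) = -2*0 = 0)
(-66 + O)*106 = (-66 + 0)*106 = -66*106 = -6996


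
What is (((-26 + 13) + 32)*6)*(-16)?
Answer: -1824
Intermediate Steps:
(((-26 + 13) + 32)*6)*(-16) = ((-13 + 32)*6)*(-16) = (19*6)*(-16) = 114*(-16) = -1824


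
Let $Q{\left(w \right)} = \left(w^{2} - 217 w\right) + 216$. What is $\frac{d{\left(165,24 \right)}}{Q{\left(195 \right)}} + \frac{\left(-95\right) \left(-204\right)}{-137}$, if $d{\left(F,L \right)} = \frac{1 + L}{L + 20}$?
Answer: $- \frac{3473984705}{24558072} \approx -141.46$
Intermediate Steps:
$Q{\left(w \right)} = 216 + w^{2} - 217 w$
$d{\left(F,L \right)} = \frac{1 + L}{20 + L}$
$\frac{d{\left(165,24 \right)}}{Q{\left(195 \right)}} + \frac{\left(-95\right) \left(-204\right)}{-137} = \frac{\frac{1}{20 + 24} \left(1 + 24\right)}{216 + 195^{2} - 42315} + \frac{\left(-95\right) \left(-204\right)}{-137} = \frac{\frac{1}{44} \cdot 25}{216 + 38025 - 42315} + 19380 \left(- \frac{1}{137}\right) = \frac{\frac{1}{44} \cdot 25}{-4074} - \frac{19380}{137} = \frac{25}{44} \left(- \frac{1}{4074}\right) - \frac{19380}{137} = - \frac{25}{179256} - \frac{19380}{137} = - \frac{3473984705}{24558072}$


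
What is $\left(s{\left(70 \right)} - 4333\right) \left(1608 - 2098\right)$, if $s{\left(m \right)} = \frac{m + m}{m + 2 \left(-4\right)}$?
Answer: $\frac{65783970}{31} \approx 2.1221 \cdot 10^{6}$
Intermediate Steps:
$s{\left(m \right)} = \frac{2 m}{-8 + m}$ ($s{\left(m \right)} = \frac{2 m}{m - 8} = \frac{2 m}{-8 + m}$)
$\left(s{\left(70 \right)} - 4333\right) \left(1608 - 2098\right) = \left(2 \cdot 70 \frac{1}{-8 + 70} - 4333\right) \left(1608 - 2098\right) = \left(2 \cdot 70 \cdot \frac{1}{62} - 4333\right) \left(-490\right) = \left(\frac{70}{31} - 4333\right) \left(-490\right) = \left(- \frac{134253}{31}\right) \left(-490\right) = \frac{65783970}{31}$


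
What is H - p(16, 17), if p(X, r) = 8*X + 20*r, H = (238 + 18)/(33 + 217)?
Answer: -58372/125 ≈ -466.98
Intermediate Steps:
H = 128/125 (H = 256/250 = 256*(1/250) = 128/125 ≈ 1.0240)
H - p(16, 17) = 128/125 - (8*16 + 20*17) = 128/125 - (128 + 340) = 128/125 - 1*468 = 128/125 - 468 = -58372/125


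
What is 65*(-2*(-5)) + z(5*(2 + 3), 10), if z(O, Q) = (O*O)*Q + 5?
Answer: 6905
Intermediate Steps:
z(O, Q) = 5 + Q*O**2 (z(O, Q) = O**2*Q + 5 = Q*O**2 + 5 = 5 + Q*O**2)
65*(-2*(-5)) + z(5*(2 + 3), 10) = 65*(-2*(-5)) + (5 + 10*(5*(2 + 3))**2) = 65*10 + (5 + 10*(5*5)**2) = 650 + (5 + 10*25**2) = 650 + (5 + 10*625) = 650 + (5 + 6250) = 650 + 6255 = 6905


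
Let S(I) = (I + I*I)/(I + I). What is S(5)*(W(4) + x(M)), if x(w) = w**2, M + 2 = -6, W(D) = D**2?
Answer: 240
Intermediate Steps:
M = -8 (M = -2 - 6 = -8)
S(I) = (I + I**2)/(2*I) (S(I) = (I + I**2)/((2*I)) = (I + I**2)*(1/(2*I)) = (I + I**2)/(2*I))
S(5)*(W(4) + x(M)) = (1/2 + (1/2)*5)*(4**2 + (-8)**2) = (1/2 + 5/2)*(16 + 64) = 3*80 = 240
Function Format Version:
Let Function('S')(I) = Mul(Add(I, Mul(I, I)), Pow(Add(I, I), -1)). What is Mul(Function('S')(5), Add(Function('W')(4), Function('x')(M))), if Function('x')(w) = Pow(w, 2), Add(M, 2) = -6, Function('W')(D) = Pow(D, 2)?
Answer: 240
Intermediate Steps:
M = -8 (M = Add(-2, -6) = -8)
Function('S')(I) = Mul(Rational(1, 2), Pow(I, -1), Add(I, Pow(I, 2))) (Function('S')(I) = Mul(Add(I, Pow(I, 2)), Pow(Mul(2, I), -1)) = Mul(Add(I, Pow(I, 2)), Mul(Rational(1, 2), Pow(I, -1))) = Mul(Rational(1, 2), Pow(I, -1), Add(I, Pow(I, 2))))
Mul(Function('S')(5), Add(Function('W')(4), Function('x')(M))) = Mul(Add(Rational(1, 2), Mul(Rational(1, 2), 5)), Add(Pow(4, 2), Pow(-8, 2))) = Mul(Add(Rational(1, 2), Rational(5, 2)), Add(16, 64)) = Mul(3, 80) = 240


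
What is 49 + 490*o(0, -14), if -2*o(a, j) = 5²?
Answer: -6076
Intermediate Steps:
o(a, j) = -25/2 (o(a, j) = -½*5² = -½*25 = -25/2)
49 + 490*o(0, -14) = 49 + 490*(-25/2) = 49 - 6125 = -6076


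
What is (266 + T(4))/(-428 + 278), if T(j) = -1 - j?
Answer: -87/50 ≈ -1.7400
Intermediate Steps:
(266 + T(4))/(-428 + 278) = (266 + (-1 - 1*4))/(-428 + 278) = (266 + (-1 - 4))/(-150) = (266 - 5)*(-1/150) = 261*(-1/150) = -87/50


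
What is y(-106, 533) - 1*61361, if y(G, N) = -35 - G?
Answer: -61290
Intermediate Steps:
y(-106, 533) - 1*61361 = (-35 - 1*(-106)) - 1*61361 = (-35 + 106) - 61361 = 71 - 61361 = -61290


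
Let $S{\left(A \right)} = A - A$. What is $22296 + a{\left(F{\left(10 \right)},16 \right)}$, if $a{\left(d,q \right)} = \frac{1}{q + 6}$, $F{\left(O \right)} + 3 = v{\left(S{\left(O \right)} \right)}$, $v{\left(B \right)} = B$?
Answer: $\frac{490513}{22} \approx 22296.0$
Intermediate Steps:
$S{\left(A \right)} = 0$
$F{\left(O \right)} = -3$ ($F{\left(O \right)} = -3 + 0 = -3$)
$a{\left(d,q \right)} = \frac{1}{6 + q}$
$22296 + a{\left(F{\left(10 \right)},16 \right)} = 22296 + \frac{1}{6 + 16} = 22296 + \frac{1}{22} = \frac{490513}{22}$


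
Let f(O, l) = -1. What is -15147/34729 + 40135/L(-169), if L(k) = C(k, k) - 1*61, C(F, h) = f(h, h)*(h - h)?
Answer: -1394772382/2118469 ≈ -658.39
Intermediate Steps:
C(F, h) = 0 (C(F, h) = -(h - h) = -1*0 = 0)
L(k) = -61 (L(k) = 0 - 1*61 = 0 - 61 = -61)
-15147/34729 + 40135/L(-169) = -15147/34729 + 40135/(-61) = -15147*1/34729 + 40135*(-1/61) = -15147/34729 - 40135/61 = -1394772382/2118469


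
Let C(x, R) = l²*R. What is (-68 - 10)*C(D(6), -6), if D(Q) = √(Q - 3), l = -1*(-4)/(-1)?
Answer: 7488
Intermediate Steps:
l = -4 (l = 4*(-1) = -4)
D(Q) = √(-3 + Q)
C(x, R) = 16*R (C(x, R) = (-4)²*R = 16*R)
(-68 - 10)*C(D(6), -6) = (-68 - 10)*(16*(-6)) = -78*(-96) = 7488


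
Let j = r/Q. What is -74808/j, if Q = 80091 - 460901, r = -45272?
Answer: -3560954310/5659 ≈ -6.2926e+5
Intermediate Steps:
Q = -380810
j = 22636/190405 (j = -45272/(-380810) = -45272*(-1/380810) = 22636/190405 ≈ 0.11888)
-74808/j = -74808/22636/190405 = -74808*190405/22636 = -3560954310/5659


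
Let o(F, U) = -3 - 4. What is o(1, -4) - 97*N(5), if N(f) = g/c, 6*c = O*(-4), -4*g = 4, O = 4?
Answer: -347/8 ≈ -43.375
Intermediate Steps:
o(F, U) = -7
g = -1 (g = -¼*4 = -1)
c = -8/3 (c = (4*(-4))/6 = (⅙)*(-16) = -8/3 ≈ -2.6667)
N(f) = 3/8 (N(f) = -1/(-8/3) = -1*(-3/8) = 3/8)
o(1, -4) - 97*N(5) = -7 - 97*3/8 = -7 - 291/8 = -347/8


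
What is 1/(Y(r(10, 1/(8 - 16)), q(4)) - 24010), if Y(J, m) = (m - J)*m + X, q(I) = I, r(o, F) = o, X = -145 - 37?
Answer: -1/24216 ≈ -4.1295e-5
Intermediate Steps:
X = -182
Y(J, m) = -182 + m*(m - J) (Y(J, m) = (m - J)*m - 182 = m*(m - J) - 182 = -182 + m*(m - J))
1/(Y(r(10, 1/(8 - 16)), q(4)) - 24010) = 1/((-182 + 4**2 - 1*10*4) - 24010) = 1/((-182 + 16 - 40) - 24010) = 1/(-206 - 24010) = 1/(-24216) = -1/24216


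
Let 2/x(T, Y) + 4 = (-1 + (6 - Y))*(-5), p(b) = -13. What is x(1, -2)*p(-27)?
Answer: ⅔ ≈ 0.66667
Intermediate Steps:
x(T, Y) = 2/(-29 + 5*Y) (x(T, Y) = 2/(-4 + (-1 + (6 - Y))*(-5)) = 2/(-4 + (5 - Y)*(-5)) = 2/(-4 + (-25 + 5*Y)) = 2/(-29 + 5*Y))
x(1, -2)*p(-27) = (2/(-29 + 5*(-2)))*(-13) = (2/(-29 - 10))*(-13) = (2/(-39))*(-13) = (2*(-1/39))*(-13) = -2/39*(-13) = ⅔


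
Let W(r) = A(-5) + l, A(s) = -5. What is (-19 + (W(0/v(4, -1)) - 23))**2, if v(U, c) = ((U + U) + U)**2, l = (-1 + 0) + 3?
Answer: 2025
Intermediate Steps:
l = 2 (l = -1 + 3 = 2)
v(U, c) = 9*U**2 (v(U, c) = (2*U + U)**2 = (3*U)**2 = 9*U**2)
W(r) = -3 (W(r) = -5 + 2 = -3)
(-19 + (W(0/v(4, -1)) - 23))**2 = (-19 + (-3 - 23))**2 = (-19 - 26)**2 = (-45)**2 = 2025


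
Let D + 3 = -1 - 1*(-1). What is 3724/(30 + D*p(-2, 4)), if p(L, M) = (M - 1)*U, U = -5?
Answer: 3724/75 ≈ 49.653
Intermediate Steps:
D = -3 (D = -3 + (-1 - 1*(-1)) = -3 + (-1 + 1) = -3 + 0 = -3)
p(L, M) = 5 - 5*M (p(L, M) = (M - 1)*(-5) = (-1 + M)*(-5) = 5 - 5*M)
3724/(30 + D*p(-2, 4)) = 3724/(30 - 3*(5 - 5*4)) = 3724/(30 - 3*(5 - 20)) = 3724/(30 - 3*(-15)) = 3724/(30 + 45) = 3724/75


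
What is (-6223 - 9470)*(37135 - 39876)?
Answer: 43014513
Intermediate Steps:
(-6223 - 9470)*(37135 - 39876) = -15693*(-2741) = 43014513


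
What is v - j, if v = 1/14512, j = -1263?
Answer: 18328657/14512 ≈ 1263.0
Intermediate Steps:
v = 1/14512 ≈ 6.8908e-5
v - j = 1/14512 - 1*(-1263) = 1/14512 + 1263 = 18328657/14512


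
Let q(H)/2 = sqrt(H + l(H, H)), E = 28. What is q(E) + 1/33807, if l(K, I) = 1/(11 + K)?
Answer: 1/33807 + 2*sqrt(42627)/39 ≈ 10.588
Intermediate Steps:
q(H) = 2*sqrt(H + 1/(11 + H))
q(E) + 1/33807 = 2*sqrt((1 + 28*(11 + 28))/(11 + 28)) + 1/33807 = 2*sqrt((1 + 28*39)/39) + 1/33807 = 2*sqrt((1 + 1092)/39) + 1/33807 = 2*sqrt((1/39)*1093) + 1/33807 = 2*sqrt(1093/39) + 1/33807 = 2*(sqrt(42627)/39) + 1/33807 = 2*sqrt(42627)/39 + 1/33807 = 1/33807 + 2*sqrt(42627)/39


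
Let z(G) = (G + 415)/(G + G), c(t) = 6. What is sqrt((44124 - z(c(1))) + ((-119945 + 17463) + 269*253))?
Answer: sqrt(347901)/6 ≈ 98.305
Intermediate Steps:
z(G) = (415 + G)/(2*G) (z(G) = (415 + G)/((2*G)) = (415 + G)*(1/(2*G)) = (415 + G)/(2*G))
sqrt((44124 - z(c(1))) + ((-119945 + 17463) + 269*253)) = sqrt((44124 - (415 + 6)/(2*6)) + ((-119945 + 17463) + 269*253)) = sqrt((44124 - 421/(2*6)) + (-102482 + 68057)) = sqrt((44124 - 1*421/12) - 34425) = sqrt((44124 - 421/12) - 34425) = sqrt(529067/12 - 34425) = sqrt(115967/12) = sqrt(347901)/6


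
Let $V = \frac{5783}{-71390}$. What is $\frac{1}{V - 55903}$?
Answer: $- \frac{71390}{3990920953} \approx -1.7888 \cdot 10^{-5}$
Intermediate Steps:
$V = - \frac{5783}{71390}$ ($V = 5783 \left(- \frac{1}{71390}\right) = - \frac{5783}{71390} \approx -0.081006$)
$\frac{1}{V - 55903} = \frac{1}{- \frac{5783}{71390} - 55903} = \frac{1}{- \frac{3990920953}{71390}} = - \frac{71390}{3990920953}$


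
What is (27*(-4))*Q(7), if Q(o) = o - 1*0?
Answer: -756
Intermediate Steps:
Q(o) = o (Q(o) = o + 0 = o)
(27*(-4))*Q(7) = (27*(-4))*7 = -108*7 = -756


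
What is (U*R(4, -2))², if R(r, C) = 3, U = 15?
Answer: 2025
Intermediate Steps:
(U*R(4, -2))² = (15*3)² = 45² = 2025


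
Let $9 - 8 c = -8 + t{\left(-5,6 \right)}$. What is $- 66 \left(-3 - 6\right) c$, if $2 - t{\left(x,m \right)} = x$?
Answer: $\frac{1485}{2} \approx 742.5$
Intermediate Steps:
$t{\left(x,m \right)} = 2 - x$
$c = \frac{5}{4}$ ($c = \frac{9}{8} - \frac{-8 + \left(2 - -5\right)}{8} = \frac{9}{8} - \frac{-8 + \left(2 + 5\right)}{8} = \frac{9}{8} - \frac{-8 + 7}{8} = \frac{9}{8} - - \frac{1}{8} = \frac{9}{8} + \frac{1}{8} = \frac{5}{4} \approx 1.25$)
$- 66 \left(-3 - 6\right) c = - 66 \left(-3 - 6\right) \frac{5}{4} = \left(-66\right) \left(-9\right) \frac{5}{4} = 594 \cdot \frac{5}{4} = \frac{1485}{2}$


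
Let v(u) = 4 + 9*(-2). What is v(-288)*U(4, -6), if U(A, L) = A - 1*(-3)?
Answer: -98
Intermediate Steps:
v(u) = -14 (v(u) = 4 - 18 = -14)
U(A, L) = 3 + A (U(A, L) = A + 3 = 3 + A)
v(-288)*U(4, -6) = -14*(3 + 4) = -14*7 = -98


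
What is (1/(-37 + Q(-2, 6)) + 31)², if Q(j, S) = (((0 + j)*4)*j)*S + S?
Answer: 4064256/4225 ≈ 961.95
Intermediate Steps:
Q(j, S) = S + 4*S*j² (Q(j, S) = ((j*4)*j)*S + S = ((4*j)*j)*S + S = (4*j²)*S + S = 4*S*j² + S = S + 4*S*j²)
(1/(-37 + Q(-2, 6)) + 31)² = (1/(-37 + 6*(1 + 4*(-2)²)) + 31)² = (1/(-37 + 6*(1 + 4*4)) + 31)² = (1/(-37 + 6*(1 + 16)) + 31)² = (1/(-37 + 6*17) + 31)² = (1/(-37 + 102) + 31)² = (1/65 + 31)² = (2016/65)² = 4064256/4225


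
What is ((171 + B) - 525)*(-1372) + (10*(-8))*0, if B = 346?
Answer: 10976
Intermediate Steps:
((171 + B) - 525)*(-1372) + (10*(-8))*0 = ((171 + 346) - 525)*(-1372) + (10*(-8))*0 = (517 - 525)*(-1372) - 80*0 = -8*(-1372) + 0 = 10976 + 0 = 10976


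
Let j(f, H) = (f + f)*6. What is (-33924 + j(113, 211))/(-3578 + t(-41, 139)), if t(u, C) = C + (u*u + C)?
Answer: 32568/1619 ≈ 20.116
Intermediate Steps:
j(f, H) = 12*f (j(f, H) = (2*f)*6 = 12*f)
t(u, C) = u² + 2*C (t(u, C) = C + (u² + C) = C + (C + u²) = u² + 2*C)
(-33924 + j(113, 211))/(-3578 + t(-41, 139)) = (-33924 + 12*113)/(-3578 + ((-41)² + 2*139)) = (-33924 + 1356)/(-3578 + (1681 + 278)) = -32568/(-3578 + 1959) = -32568/(-1619) = -32568*(-1/1619) = 32568/1619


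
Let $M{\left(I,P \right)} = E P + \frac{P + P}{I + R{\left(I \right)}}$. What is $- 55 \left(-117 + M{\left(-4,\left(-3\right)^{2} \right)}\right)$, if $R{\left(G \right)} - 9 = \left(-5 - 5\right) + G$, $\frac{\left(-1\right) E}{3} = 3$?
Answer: $11000$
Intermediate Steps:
$E = -9$ ($E = \left(-3\right) 3 = -9$)
$R{\left(G \right)} = -1 + G$ ($R{\left(G \right)} = 9 + \left(\left(-5 - 5\right) + G\right) = 9 + \left(-10 + G\right) = -1 + G$)
$M{\left(I,P \right)} = - 9 P + \frac{2 P}{-1 + 2 I}$ ($M{\left(I,P \right)} = - 9 P + \frac{P + P}{I + \left(-1 + I\right)} = - 9 P + \frac{2 P}{-1 + 2 I}$)
$- 55 \left(-117 + M{\left(-4,\left(-3\right)^{2} \right)}\right) = - 55 \left(-117 + \frac{\left(-3\right)^{2} \left(11 - -72\right)}{-1 + 2 \left(-4\right)}\right) = - 55 \left(-117 + \frac{9 \left(11 + 72\right)}{-1 - 8}\right) = - 55 \left(-117 + 9 \frac{1}{-9} \cdot 83\right) = - 55 \left(-117 + 9 \left(- \frac{1}{9}\right) 83\right) = - 55 \left(-117 - 83\right) = \left(-55\right) \left(-200\right) = 11000$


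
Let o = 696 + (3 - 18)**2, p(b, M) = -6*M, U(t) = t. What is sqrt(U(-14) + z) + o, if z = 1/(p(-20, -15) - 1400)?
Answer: 921 + I*sqrt(24026710)/1310 ≈ 921.0 + 3.7418*I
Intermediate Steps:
z = -1/1310 (z = 1/(-6*(-15) - 1400) = 1/(90 - 1400) = 1/(-1310) = -1/1310 ≈ -0.00076336)
o = 921 (o = 696 + (-15)**2 = 696 + 225 = 921)
sqrt(U(-14) + z) + o = sqrt(-14 - 1/1310) + 921 = sqrt(-18341/1310) + 921 = I*sqrt(24026710)/1310 + 921 = 921 + I*sqrt(24026710)/1310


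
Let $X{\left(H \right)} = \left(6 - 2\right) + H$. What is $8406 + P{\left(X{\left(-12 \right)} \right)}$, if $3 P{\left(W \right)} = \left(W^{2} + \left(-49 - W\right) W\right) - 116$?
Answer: $8498$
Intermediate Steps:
$X{\left(H \right)} = 4 + H$
$P{\left(W \right)} = - \frac{116}{3} + \frac{W^{2}}{3} + \frac{W \left(-49 - W\right)}{3}$ ($P{\left(W \right)} = \frac{\left(W^{2} + \left(-49 - W\right) W\right) - 116}{3} = \frac{\left(W^{2} + W \left(-49 - W\right)\right) - 116}{3} = \frac{-116 + W^{2} + W \left(-49 - W\right)}{3} = - \frac{116}{3} + \frac{W^{2}}{3} + \frac{W \left(-49 - W\right)}{3}$)
$8406 + P{\left(X{\left(-12 \right)} \right)} = 8406 - \left(\frac{116}{3} + \frac{49 \left(4 - 12\right)}{3}\right) = 8406 - -92 = 8406 + \left(- \frac{116}{3} + \frac{392}{3}\right) = 8406 + 92 = 8498$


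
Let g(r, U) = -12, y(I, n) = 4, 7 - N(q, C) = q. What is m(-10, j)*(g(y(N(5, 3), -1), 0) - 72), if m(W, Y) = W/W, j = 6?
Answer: -84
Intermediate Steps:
N(q, C) = 7 - q
m(W, Y) = 1
m(-10, j)*(g(y(N(5, 3), -1), 0) - 72) = 1*(-12 - 72) = 1*(-84) = -84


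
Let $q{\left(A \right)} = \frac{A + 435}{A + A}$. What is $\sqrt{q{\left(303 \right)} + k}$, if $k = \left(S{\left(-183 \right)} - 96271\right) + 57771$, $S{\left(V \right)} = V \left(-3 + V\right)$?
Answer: $\frac{i \sqrt{45504439}}{101} \approx 66.789 i$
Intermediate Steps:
$q{\left(A \right)} = \frac{435 + A}{2 A}$
$k = -4462$ ($k = \left(- 183 \left(-3 - 183\right) - 96271\right) + 57771 = \left(\left(-183\right) \left(-186\right) - 96271\right) + 57771 = \left(34038 - 96271\right) + 57771 = -62233 + 57771 = -4462$)
$\sqrt{q{\left(303 \right)} + k} = \sqrt{\frac{435 + 303}{2 \cdot 303} - 4462} = \sqrt{\frac{1}{2} \cdot \frac{1}{303} \cdot 738 - 4462} = \sqrt{\frac{123}{101} - 4462} = \sqrt{- \frac{450539}{101}} = \frac{i \sqrt{45504439}}{101}$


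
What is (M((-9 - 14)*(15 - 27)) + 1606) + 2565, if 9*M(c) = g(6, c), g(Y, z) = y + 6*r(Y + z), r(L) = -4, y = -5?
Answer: 37510/9 ≈ 4167.8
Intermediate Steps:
g(Y, z) = -29 (g(Y, z) = -5 + 6*(-4) = -5 - 24 = -29)
M(c) = -29/9 (M(c) = (⅑)*(-29) = -29/9)
(M((-9 - 14)*(15 - 27)) + 1606) + 2565 = (-29/9 + 1606) + 2565 = 14425/9 + 2565 = 37510/9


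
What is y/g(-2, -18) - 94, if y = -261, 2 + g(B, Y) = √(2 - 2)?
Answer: 73/2 ≈ 36.500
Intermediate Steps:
g(B, Y) = -2 (g(B, Y) = -2 + √(2 - 2) = -2 + √0 = -2 + 0 = -2)
y/g(-2, -18) - 94 = -261/(-2) - 94 = -261*(-½) - 94 = 261/2 - 94 = 73/2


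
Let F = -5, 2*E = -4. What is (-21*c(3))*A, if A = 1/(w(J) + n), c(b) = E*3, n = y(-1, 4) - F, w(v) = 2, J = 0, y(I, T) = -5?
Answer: 63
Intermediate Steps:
E = -2 (E = (½)*(-4) = -2)
n = 0 (n = -5 - 1*(-5) = -5 + 5 = 0)
c(b) = -6 (c(b) = -2*3 = -6)
A = ½ (A = 1/(2 + 0) = 1/2 = ½ ≈ 0.50000)
(-21*c(3))*A = -21*(-6)*(½) = 126*(½) = 63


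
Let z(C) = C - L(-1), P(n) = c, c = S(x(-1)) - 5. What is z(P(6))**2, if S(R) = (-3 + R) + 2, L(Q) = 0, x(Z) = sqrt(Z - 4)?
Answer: (6 - I*sqrt(5))**2 ≈ 31.0 - 26.833*I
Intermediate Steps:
x(Z) = sqrt(-4 + Z)
S(R) = -1 + R
c = -6 + I*sqrt(5) (c = (-1 + sqrt(-4 - 1)) - 5 = (-1 + sqrt(-5)) - 5 = (-1 + I*sqrt(5)) - 5 = -6 + I*sqrt(5) ≈ -6.0 + 2.2361*I)
P(n) = -6 + I*sqrt(5)
z(C) = C (z(C) = C - 1*0 = C + 0 = C)
z(P(6))**2 = (-6 + I*sqrt(5))**2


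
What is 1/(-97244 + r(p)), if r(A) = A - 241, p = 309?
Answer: -1/97176 ≈ -1.0291e-5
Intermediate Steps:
r(A) = -241 + A
1/(-97244 + r(p)) = 1/(-97244 + (-241 + 309)) = 1/(-97244 + 68) = 1/(-97176) = -1/97176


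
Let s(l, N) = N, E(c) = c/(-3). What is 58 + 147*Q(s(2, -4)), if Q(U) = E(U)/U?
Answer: 9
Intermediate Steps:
E(c) = -c/3 (E(c) = c*(-⅓) = -c/3)
Q(U) = -⅓ (Q(U) = (-U/3)/U = -⅓)
58 + 147*Q(s(2, -4)) = 58 + 147*(-⅓) = 58 - 49 = 9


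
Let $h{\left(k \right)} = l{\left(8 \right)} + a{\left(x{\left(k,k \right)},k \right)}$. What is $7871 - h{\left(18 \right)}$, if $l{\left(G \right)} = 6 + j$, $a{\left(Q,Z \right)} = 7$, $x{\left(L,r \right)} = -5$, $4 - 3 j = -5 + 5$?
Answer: $\frac{23570}{3} \approx 7856.7$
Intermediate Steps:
$j = \frac{4}{3}$ ($j = \frac{4}{3} - \frac{-5 + 5}{3} = \frac{4}{3} - 0 = \frac{4}{3} + 0 = \frac{4}{3} \approx 1.3333$)
$l{\left(G \right)} = \frac{22}{3}$ ($l{\left(G \right)} = 6 + \frac{4}{3} = \frac{22}{3}$)
$h{\left(k \right)} = \frac{43}{3}$ ($h{\left(k \right)} = \frac{22}{3} + 7 = \frac{43}{3}$)
$7871 - h{\left(18 \right)} = 7871 - \frac{43}{3} = \frac{23570}{3}$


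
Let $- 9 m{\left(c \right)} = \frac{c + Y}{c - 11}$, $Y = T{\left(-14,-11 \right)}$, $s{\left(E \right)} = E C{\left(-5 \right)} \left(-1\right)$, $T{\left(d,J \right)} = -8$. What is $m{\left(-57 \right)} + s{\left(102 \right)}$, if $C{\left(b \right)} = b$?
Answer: $\frac{312055}{612} \approx 509.89$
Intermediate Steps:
$s{\left(E \right)} = 5 E$ ($s{\left(E \right)} = E \left(-5\right) \left(-1\right) = - 5 E \left(-1\right) = 5 E$)
$Y = -8$
$m{\left(c \right)} = - \frac{-8 + c}{9 \left(-11 + c\right)}$ ($m{\left(c \right)} = - \frac{\left(c - 8\right) \frac{1}{c - 11}}{9} = - \frac{\left(-8 + c\right) \frac{1}{c + \left(-36 + 25\right)}}{9} = - \frac{\left(-8 + c\right) \frac{1}{c - 11}}{9} = - \frac{\left(-8 + c\right) \frac{1}{-11 + c}}{9} = - \frac{\frac{1}{-11 + c} \left(-8 + c\right)}{9} = - \frac{-8 + c}{9 \left(-11 + c\right)}$)
$m{\left(-57 \right)} + s{\left(102 \right)} = \frac{8 - -57}{9 \left(-11 - 57\right)} + 5 \cdot 102 = \frac{8 + 57}{9 \left(-68\right)} + 510 = \frac{1}{9} \left(- \frac{1}{68}\right) 65 + 510 = - \frac{65}{612} + 510 = \frac{312055}{612}$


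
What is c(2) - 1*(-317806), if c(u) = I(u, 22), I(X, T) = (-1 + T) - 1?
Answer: 317826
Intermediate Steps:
I(X, T) = -2 + T
c(u) = 20 (c(u) = -2 + 22 = 20)
c(2) - 1*(-317806) = 20 - 1*(-317806) = 20 + 317806 = 317826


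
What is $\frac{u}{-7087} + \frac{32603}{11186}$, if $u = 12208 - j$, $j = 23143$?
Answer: $\frac{353376371}{79275182} \approx 4.4576$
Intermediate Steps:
$u = -10935$ ($u = 12208 - 23143 = -10935$)
$\frac{u}{-7087} + \frac{32603}{11186} = - \frac{10935}{-7087} + \frac{32603}{11186} = \left(-10935\right) \left(- \frac{1}{7087}\right) + 32603 \cdot \frac{1}{11186} = \frac{10935}{7087} + \frac{32603}{11186} = \frac{353376371}{79275182}$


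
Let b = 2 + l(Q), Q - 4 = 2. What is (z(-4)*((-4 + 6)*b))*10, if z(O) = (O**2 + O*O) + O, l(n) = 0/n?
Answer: 1120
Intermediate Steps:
Q = 6 (Q = 4 + 2 = 6)
l(n) = 0
z(O) = O + 2*O**2 (z(O) = (O**2 + O**2) + O = 2*O**2 + O = O + 2*O**2)
b = 2 (b = 2 + 0 = 2)
(z(-4)*((-4 + 6)*b))*10 = ((-4*(1 + 2*(-4)))*((-4 + 6)*2))*10 = ((-4*(1 - 8))*(2*2))*10 = (-4*(-7)*4)*10 = (28*4)*10 = 112*10 = 1120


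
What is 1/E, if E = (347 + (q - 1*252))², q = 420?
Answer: 1/265225 ≈ 3.7704e-6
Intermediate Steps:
E = 265225 (E = (347 + (420 - 1*252))² = (347 + (420 - 252))² = (347 + 168)² = 515² = 265225)
1/E = 1/265225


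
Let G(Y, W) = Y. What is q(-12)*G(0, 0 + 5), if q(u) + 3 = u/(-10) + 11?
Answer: 0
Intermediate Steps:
q(u) = 8 - u/10 (q(u) = -3 + (u/(-10) + 11) = -3 + (u*(-1/10) + 11) = -3 + (-u/10 + 11) = -3 + (11 - u/10) = 8 - u/10)
q(-12)*G(0, 0 + 5) = (8 - 1/10*(-12))*0 = (8 + 6/5)*0 = (46/5)*0 = 0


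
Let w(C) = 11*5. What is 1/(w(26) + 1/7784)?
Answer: 7784/428121 ≈ 0.018182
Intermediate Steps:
w(C) = 55
1/(w(26) + 1/7784) = 1/(55 + 1/7784) = 1/(428121/7784) = 7784/428121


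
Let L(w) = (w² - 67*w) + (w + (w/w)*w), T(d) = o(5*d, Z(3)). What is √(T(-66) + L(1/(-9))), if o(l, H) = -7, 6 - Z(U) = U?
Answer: √19/9 ≈ 0.48432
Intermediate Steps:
Z(U) = 6 - U
T(d) = -7
L(w) = w² - 65*w (L(w) = (w² - 67*w) + (w + 1*w) = (w² - 67*w) + (w + w) = (w² - 67*w) + 2*w = w² - 65*w)
√(T(-66) + L(1/(-9))) = √(-7 + (-65 + 1/(-9))/(-9)) = √(-7 - (-65 - ⅑)/9) = √(-7 - ⅑*(-586/9)) = √(-7 + 586/81) = √(19/81) = √19/9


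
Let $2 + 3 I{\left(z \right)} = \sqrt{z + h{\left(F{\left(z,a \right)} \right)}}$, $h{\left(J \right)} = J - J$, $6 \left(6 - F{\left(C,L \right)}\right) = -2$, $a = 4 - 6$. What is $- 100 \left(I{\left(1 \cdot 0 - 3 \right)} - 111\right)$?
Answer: $\frac{33500}{3} - \frac{100 i \sqrt{3}}{3} \approx 11167.0 - 57.735 i$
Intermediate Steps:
$a = -2$ ($a = 4 - 6 = -2$)
$F{\left(C,L \right)} = \frac{19}{3}$ ($F{\left(C,L \right)} = 6 - - \frac{1}{3} = 6 + \frac{1}{3} = \frac{19}{3}$)
$h{\left(J \right)} = 0$
$I{\left(z \right)} = - \frac{2}{3} + \frac{\sqrt{z}}{3}$ ($I{\left(z \right)} = - \frac{2}{3} + \frac{\sqrt{z + 0}}{3} = - \frac{2}{3} + \frac{\sqrt{z}}{3}$)
$- 100 \left(I{\left(1 \cdot 0 - 3 \right)} - 111\right) = - 100 \left(\left(- \frac{2}{3} + \frac{\sqrt{1 \cdot 0 - 3}}{3}\right) - 111\right) = - 100 \left(\left(- \frac{2}{3} + \frac{\sqrt{0 - 3}}{3}\right) - 111\right) = - 100 \left(\left(- \frac{2}{3} + \frac{\sqrt{-3}}{3}\right) - 111\right) = - 100 \left(\left(- \frac{2}{3} + \frac{i \sqrt{3}}{3}\right) - 111\right) = - 100 \left(- \frac{335}{3} + \frac{i \sqrt{3}}{3}\right) = \frac{33500}{3} - \frac{100 i \sqrt{3}}{3}$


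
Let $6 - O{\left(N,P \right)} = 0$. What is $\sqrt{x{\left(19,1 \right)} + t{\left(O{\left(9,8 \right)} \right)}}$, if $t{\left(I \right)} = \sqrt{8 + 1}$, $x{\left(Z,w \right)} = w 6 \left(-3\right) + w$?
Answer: $i \sqrt{14} \approx 3.7417 i$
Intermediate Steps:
$O{\left(N,P \right)} = 6$ ($O{\left(N,P \right)} = 6 - 0 = 6 + 0 = 6$)
$x{\left(Z,w \right)} = - 17 w$ ($x{\left(Z,w \right)} = 6 w \left(-3\right) + w = - 18 w + w = - 17 w$)
$t{\left(I \right)} = 3$ ($t{\left(I \right)} = \sqrt{9} = 3$)
$\sqrt{x{\left(19,1 \right)} + t{\left(O{\left(9,8 \right)} \right)}} = \sqrt{\left(-17\right) 1 + 3} = \sqrt{-17 + 3} = \sqrt{-14} = i \sqrt{14}$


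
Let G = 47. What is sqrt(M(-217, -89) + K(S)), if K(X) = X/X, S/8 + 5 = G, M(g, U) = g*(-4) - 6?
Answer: sqrt(863) ≈ 29.377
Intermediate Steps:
M(g, U) = -6 - 4*g (M(g, U) = -4*g - 6 = -6 - 4*g)
S = 336 (S = -40 + 8*47 = -40 + 376 = 336)
K(X) = 1
sqrt(M(-217, -89) + K(S)) = sqrt((-6 - 4*(-217)) + 1) = sqrt((-6 + 868) + 1) = sqrt(862 + 1) = sqrt(863)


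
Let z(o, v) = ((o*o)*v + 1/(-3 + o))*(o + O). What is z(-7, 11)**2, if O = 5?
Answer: 29041321/25 ≈ 1.1617e+6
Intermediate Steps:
z(o, v) = (5 + o)*(1/(-3 + o) + v*o**2) (z(o, v) = ((o*o)*v + 1/(-3 + o))*(o + 5) = (o**2*v + 1/(-3 + o))*(5 + o) = (v*o**2 + 1/(-3 + o))*(5 + o) = (1/(-3 + o) + v*o**2)*(5 + o) = (5 + o)*(1/(-3 + o) + v*o**2))
z(-7, 11)**2 = ((5 - 7 + 11*(-7)**4 - 15*11*(-7)**2 + 2*11*(-7)**3)/(-3 - 7))**2 = ((5 - 7 + 11*2401 - 15*11*49 + 2*11*(-343))/(-10))**2 = (-(5 - 7 + 26411 - 8085 - 7546)/10)**2 = (-1/10*10778)**2 = (-5389/5)**2 = 29041321/25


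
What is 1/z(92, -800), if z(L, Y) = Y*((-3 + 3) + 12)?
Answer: -1/9600 ≈ -0.00010417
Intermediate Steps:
z(L, Y) = 12*Y (z(L, Y) = Y*(0 + 12) = Y*12 = 12*Y)
1/z(92, -800) = 1/(12*(-800)) = 1/(-9600) = -1/9600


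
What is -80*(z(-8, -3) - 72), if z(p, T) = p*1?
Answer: 6400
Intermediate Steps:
z(p, T) = p
-80*(z(-8, -3) - 72) = -80*(-8 - 72) = -80*(-80) = 6400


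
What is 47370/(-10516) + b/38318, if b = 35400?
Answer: -360714315/100738022 ≈ -3.5807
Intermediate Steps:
47370/(-10516) + b/38318 = 47370/(-10516) + 35400/38318 = 47370*(-1/10516) + 35400*(1/38318) = -23685/5258 + 17700/19159 = -360714315/100738022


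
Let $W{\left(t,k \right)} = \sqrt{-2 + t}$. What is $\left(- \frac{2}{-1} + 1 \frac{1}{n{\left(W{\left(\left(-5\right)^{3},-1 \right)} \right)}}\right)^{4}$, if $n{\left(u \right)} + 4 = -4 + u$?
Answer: $\frac{33960 \sqrt{127} + 377111 i}{2016 \sqrt{127} + 28543 i} \approx 14.621 - 1.7703 i$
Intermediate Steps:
$n{\left(u \right)} = -8 + u$ ($n{\left(u \right)} = -4 + \left(-4 + u\right) = -8 + u$)
$\left(- \frac{2}{-1} + 1 \frac{1}{n{\left(W{\left(\left(-5\right)^{3},-1 \right)} \right)}}\right)^{4} = \left(- \frac{2}{-1} + 1 \frac{1}{-8 + \sqrt{-2 + \left(-5\right)^{3}}}\right)^{4} = \left(\left(-2\right) \left(-1\right) + 1 \frac{1}{-8 + \sqrt{-2 - 125}}\right)^{4} = \left(2 + 1 \frac{1}{-8 + \sqrt{-127}}\right)^{4} = \left(2 + 1 \frac{1}{-8 + i \sqrt{127}}\right)^{4} = \left(2 + \frac{1}{-8 + i \sqrt{127}}\right)^{4}$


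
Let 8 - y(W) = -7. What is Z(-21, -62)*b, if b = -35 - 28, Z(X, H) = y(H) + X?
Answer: 378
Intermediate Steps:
y(W) = 15 (y(W) = 8 - 1*(-7) = 8 + 7 = 15)
Z(X, H) = 15 + X
b = -63
Z(-21, -62)*b = (15 - 21)*(-63) = -6*(-63) = 378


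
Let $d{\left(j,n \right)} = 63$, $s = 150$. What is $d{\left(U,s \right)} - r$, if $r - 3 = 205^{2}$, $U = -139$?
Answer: $-41965$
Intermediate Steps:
$r = 42028$ ($r = 3 + 205^{2} = 3 + 42025 = 42028$)
$d{\left(U,s \right)} - r = 63 - 42028 = -41965$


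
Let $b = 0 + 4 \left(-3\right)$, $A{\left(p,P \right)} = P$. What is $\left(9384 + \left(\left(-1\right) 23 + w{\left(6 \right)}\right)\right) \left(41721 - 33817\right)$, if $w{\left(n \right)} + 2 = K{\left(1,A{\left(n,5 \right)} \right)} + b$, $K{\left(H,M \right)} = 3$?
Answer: $73902400$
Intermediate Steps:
$b = -12$ ($b = 0 - 12 = -12$)
$w{\left(n \right)} = -11$ ($w{\left(n \right)} = -2 + \left(3 - 12\right) = -2 - 9 = -11$)
$\left(9384 + \left(\left(-1\right) 23 + w{\left(6 \right)}\right)\right) \left(41721 - 33817\right) = \left(9384 - 34\right) \left(41721 - 33817\right) = \left(9384 - 34\right) 7904 = 9350 \cdot 7904 = 73902400$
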